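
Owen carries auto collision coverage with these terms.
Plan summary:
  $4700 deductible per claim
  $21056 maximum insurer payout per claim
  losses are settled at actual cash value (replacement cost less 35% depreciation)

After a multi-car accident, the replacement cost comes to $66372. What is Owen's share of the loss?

$45316

At 35% depreciation, ACV = $66372 − $23230.20 = $43141.80.
Subtract the deductible: $43141.80 − $4700 = $38441.80.
The $21056 per-incident cap binds; insurer pays $21056.
Driver's share is the uncovered remainder: $66372 − $21056 = $45316.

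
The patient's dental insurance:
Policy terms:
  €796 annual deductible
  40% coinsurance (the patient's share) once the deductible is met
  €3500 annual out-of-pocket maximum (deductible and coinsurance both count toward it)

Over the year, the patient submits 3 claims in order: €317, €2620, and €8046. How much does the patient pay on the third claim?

€1847.60

#1 (€317): fully absorbed by the deductible. Patient owes €317 (running OOP €317).
#2 (€2620): €479 to deductible, leaving €2141; patient's 40% is €856.40. Patient pays €1335.40; OOP now €1652.40.
#3 (€8046): deductible already satisfied, so patient's share is 40% × €8046 = €3218.40. OOP would hit €4870.80 > €3500, so the cap limits the patient to €3500 − €1652.40 = €1847.60.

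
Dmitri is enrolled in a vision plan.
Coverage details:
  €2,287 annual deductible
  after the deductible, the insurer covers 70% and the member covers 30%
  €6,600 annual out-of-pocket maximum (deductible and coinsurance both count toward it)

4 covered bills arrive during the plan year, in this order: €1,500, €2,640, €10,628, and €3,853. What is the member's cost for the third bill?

Claim 1 — €1,500: fully absorbed by the deductible. Member owes €1,500 (running OOP €1,500).
Claim 2 — €2,640: €787 finishes the deductible; €1,853 goes to coinsurance; coinsurance €1,853 × 30% = €555.90. Member pays €1,342.90; OOP now €2,842.90.
Claim 3 — €10,628: deductible met; 30% of €10,628 = €3,188.40. Cost to member: €3,188.40. OOP to date €6,031.30.

€3,188.40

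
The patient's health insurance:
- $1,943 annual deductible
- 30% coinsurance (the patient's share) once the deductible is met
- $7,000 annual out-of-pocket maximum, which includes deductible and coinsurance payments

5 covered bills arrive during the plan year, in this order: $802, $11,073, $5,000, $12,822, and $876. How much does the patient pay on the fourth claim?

$577.40

Claim 1 ($802): entire amount goes to the deductible. Patient owes $802 (running OOP $802).
Claim 2 ($11,073): $1,141 finishes the deductible; $9,932 goes to coinsurance; 30% of $9,932 = $2,979.60. Cost to patient: $4,120.60. OOP to date $4,922.60.
Claim 3 ($5,000): 30% coinsurance on $5,000 = $1,500. Patient owes $1,500 (running OOP $6,422.60).
Claim 4 ($12,822): deductible already satisfied, so patient's share is 30% × $12,822 = $3,846.60. That would push OOP to $10,269.20, over the $7,000 cap, so patient pays $7,000 − $6,422.60 = $577.40.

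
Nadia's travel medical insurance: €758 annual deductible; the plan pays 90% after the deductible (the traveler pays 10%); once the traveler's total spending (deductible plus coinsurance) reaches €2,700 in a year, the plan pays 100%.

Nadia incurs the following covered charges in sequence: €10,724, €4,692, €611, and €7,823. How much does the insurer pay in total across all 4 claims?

Claim 1 (€10,724): €758 finishes the deductible; €9,966 goes to coinsurance; 10% of €9,966 = €996.60. Traveler pays €1,754.60; OOP now €1,754.60. Plan pays €10,724 − €1,754.60 = €8,969.40.
Claim 2 (€4,692): deductible met; 10% of €4,692 = €469.20. Cost to traveler: €469.20. OOP to date €2,223.80. Insurer: €4,692 − €469.20 = €4,222.80.
Claim 3 (€611): deductible met; 10% of €611 = €61.10. Cost to traveler: €61.10. OOP to date €2,284.90. Insurer: €611 − €61.10 = €549.90.
Claim 4 (€7,823): 10% coinsurance on €7,823 = €782.30. Adding that to €2,284.90 gives €3,067.20, past the €2,700 cap; traveler pays only €2,700 − €2,284.90 = €415.10. Plan pays €7,823 − €415.10 = €7,407.90.
Insurer total = bills − traveler's total = €23,850 − €2,700 = €21,150.

€21,150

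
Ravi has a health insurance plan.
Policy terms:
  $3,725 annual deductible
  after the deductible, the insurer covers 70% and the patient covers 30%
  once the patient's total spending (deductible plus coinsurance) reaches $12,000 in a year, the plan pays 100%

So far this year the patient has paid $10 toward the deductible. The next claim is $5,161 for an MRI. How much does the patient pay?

Remaining deductible: $3,725 − $10 = $3,715.
After the $3,715 deductible portion, $5,161 − $3,715 = $1,446 is subject to coinsurance.
30% of $1,446 = $433.80 falls to the patient.
That puts the patient's cost at $3,715 + $433.80 = $4,148.80 before any cap.
Cumulative spending $10 + $4,148.80 = $4,158.80 stays under the $12,000 maximum.

$4,148.80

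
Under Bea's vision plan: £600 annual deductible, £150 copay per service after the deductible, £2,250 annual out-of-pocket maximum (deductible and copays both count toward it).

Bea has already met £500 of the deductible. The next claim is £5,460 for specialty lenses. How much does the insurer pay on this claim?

£500 of the £600 deductible is already met, leaving £100.
After the £100 deductible portion, £5,460 − £100 = £5,360 is subject to the copay.
Copay on this service: £150.
So the member owes £100 + £150 = £250 before any cap.
Year-to-date out-of-pocket becomes £500 + £250 = £750, still under the £2,250 maximum, so no cap applies.
The plan picks up £5,460 − £250 = £5,210.

£5,210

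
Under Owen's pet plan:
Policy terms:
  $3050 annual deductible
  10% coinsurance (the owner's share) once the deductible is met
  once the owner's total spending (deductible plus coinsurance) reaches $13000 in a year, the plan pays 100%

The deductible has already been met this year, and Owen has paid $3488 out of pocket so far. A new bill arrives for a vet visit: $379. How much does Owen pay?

$37.90

The deductible is already satisfied, so the full bill goes to coinsurance.
Owner's 10% share of $379 is $37.90.
Total out-of-pocket so far would be $3488 + $37.90 = $3525.90, below the $13000 cap — no reduction.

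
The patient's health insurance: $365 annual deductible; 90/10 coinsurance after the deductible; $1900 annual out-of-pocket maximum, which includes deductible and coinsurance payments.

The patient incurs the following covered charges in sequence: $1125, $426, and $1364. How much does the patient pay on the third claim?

$136.40

Claim 1 — $1125: $365 finishes the deductible; $760 goes to coinsurance; patient's 10% is $76. Cost to patient: $441. OOP to date $441.
Claim 2 — $426: deductible met; 10% of $426 = $42.60. Patient owes $42.60 (running OOP $483.60).
Claim 3 — $1364: deductible met; 10% of $1364 = $136.40. Cost to patient: $136.40. OOP to date $620.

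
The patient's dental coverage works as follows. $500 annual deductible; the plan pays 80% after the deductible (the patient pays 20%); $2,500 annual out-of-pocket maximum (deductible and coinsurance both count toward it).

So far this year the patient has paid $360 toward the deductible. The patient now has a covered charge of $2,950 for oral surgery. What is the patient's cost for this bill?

Deductible still to meet: $500 − $360 = $140.
That leaves $2,950 − $140 = $2,810 for coinsurance.
Patient's 20% share of $2,810 is $562.
Patient responsibility before any cap: $140 + $562 = $702.
Cumulative spending $360 + $702 = $1,062 stays under the $2,500 maximum.

$702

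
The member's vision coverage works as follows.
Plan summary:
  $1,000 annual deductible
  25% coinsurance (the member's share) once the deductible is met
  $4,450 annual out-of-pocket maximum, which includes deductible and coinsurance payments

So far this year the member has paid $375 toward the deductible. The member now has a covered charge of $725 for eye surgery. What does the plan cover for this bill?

$75

$375 of the $1,000 deductible is already met, leaving $625.
After the $625 deductible portion, $725 − $625 = $100 is subject to coinsurance.
Coinsurance: $100 × 25% = $25.
That puts the member's cost at $625 + $25 = $650 before any cap.
Year-to-date out-of-pocket becomes $375 + $650 = $1,025, still under the $4,450 maximum, so no cap applies.
The insurer covers the remainder: $725 − $650 = $75.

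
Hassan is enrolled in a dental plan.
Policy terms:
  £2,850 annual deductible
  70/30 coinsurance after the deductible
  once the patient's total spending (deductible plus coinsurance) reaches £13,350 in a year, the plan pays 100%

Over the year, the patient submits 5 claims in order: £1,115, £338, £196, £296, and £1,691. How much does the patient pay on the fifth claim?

£1,140.80

Claim 1 — £1,115: all of it applies to the deductible. Patient owes £1,115 (running OOP £1,115).
Claim 2 — £338: entire amount goes to the deductible. Patient pays £338; OOP now £1,453.
Claim 3 — £196: all of it applies to the deductible. Patient owes £196 (running OOP £1,649).
Claim 4 — £296: all of it applies to the deductible. Patient pays £296; OOP now £1,945.
Claim 5 — £1,691: £905 to deductible, leaving £786; 30% of £786 = £235.80. Cost to patient: £1,140.80. OOP to date £3,085.80.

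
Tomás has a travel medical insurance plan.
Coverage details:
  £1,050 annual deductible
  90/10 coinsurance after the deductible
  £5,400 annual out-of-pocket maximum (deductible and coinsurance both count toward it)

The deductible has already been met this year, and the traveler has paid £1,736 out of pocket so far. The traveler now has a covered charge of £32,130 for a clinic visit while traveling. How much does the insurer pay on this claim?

The deductible is already satisfied, so the full bill goes to coinsurance.
Traveler's 10% share of £32,130 is £3,213.
Total out-of-pocket so far would be £1,736 + £3,213 = £4,949, below the £5,400 cap — no reduction.
Insurer pays the balance: £32,130 − £3,213 = £28,917.

£28,917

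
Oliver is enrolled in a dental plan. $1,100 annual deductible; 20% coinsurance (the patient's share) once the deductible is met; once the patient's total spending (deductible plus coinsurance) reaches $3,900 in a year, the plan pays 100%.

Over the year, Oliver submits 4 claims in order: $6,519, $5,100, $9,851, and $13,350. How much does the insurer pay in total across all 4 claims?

$30,920

Claim 1 — $6,519: deductible takes $1,100, $5,419 remains; patient's 20% is $1,083.80. Patient pays $2,183.80; OOP now $2,183.80. Insurer: $6,519 − $2,183.80 = $4,335.20.
Claim 2 — $5,100: 20% coinsurance on $5,100 = $1,020. Patient pays $1,020; OOP now $3,203.80. Insurer: $5,100 − $1,020 = $4,080.
Claim 3 — $9,851: deductible already satisfied, so patient's share is 20% × $9,851 = $1,970.20. Adding that to $3,203.80 gives $5,174, past the $3,900 cap; patient pays only $3,900 − $3,203.80 = $696.20. Insurer: $9,851 − $696.20 = $9,154.80.
Claim 4 — $13,350: deductible already satisfied, so patient's share is 20% × $13,350 = $2,670. OOP would hit $6,570 > $3,900, so the cap limits the patient to $3,900 − $3,900 = $0. Plan pays $13,350 − $0 = $13,350.
Insurer total: $4,335.20 + $4,080 + $9,154.80 + $13,350 = $30,920.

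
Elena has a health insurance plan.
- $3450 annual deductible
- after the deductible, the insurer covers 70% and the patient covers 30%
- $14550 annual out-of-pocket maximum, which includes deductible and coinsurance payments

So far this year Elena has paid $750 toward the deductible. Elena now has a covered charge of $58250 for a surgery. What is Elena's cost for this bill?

$750 of the $3450 deductible is already met, leaving $2700.
After the $2700 deductible portion, $58250 − $2700 = $55550 is subject to coinsurance.
30% of $55550 = $16665 falls to the patient.
So the patient owes $2700 + $16665 = $19365 before any cap.
Year-to-date out-of-pocket would reach $750 + $19365 = $20115, above the $14550 maximum, so the patient pays only $14550 − $750 = $13800.

$13800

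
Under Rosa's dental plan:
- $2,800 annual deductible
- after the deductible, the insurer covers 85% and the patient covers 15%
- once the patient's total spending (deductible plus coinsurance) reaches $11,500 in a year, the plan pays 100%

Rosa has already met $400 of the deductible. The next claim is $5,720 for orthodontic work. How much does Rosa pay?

$2,898

Deductible still to meet: $2,800 − $400 = $2,400.
After the $2,400 deductible portion, $5,720 − $2,400 = $3,320 is subject to coinsurance.
Patient's 15% share of $3,320 is $498.
So the patient owes $2,400 + $498 = $2,898 before any cap.
Year-to-date out-of-pocket becomes $400 + $2,898 = $3,298, still under the $11,500 maximum, so no cap applies.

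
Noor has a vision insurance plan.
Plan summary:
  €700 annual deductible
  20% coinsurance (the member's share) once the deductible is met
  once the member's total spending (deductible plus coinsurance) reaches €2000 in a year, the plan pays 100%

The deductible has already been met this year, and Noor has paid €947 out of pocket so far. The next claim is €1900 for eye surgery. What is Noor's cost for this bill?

The deductible is already satisfied, so the full bill goes to coinsurance.
Coinsurance: €1900 × 20% = €380.
Cumulative spending €947 + €380 = €1327 stays under the €2000 maximum.

€380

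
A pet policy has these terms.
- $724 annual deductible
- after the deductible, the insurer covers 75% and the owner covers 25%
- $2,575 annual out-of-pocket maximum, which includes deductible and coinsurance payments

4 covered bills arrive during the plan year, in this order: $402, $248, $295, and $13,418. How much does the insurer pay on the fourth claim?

Claim 1 ($402): entire amount goes to the deductible. Owner pays $402; OOP now $402. Insurer: $402 − $402 = $0.
Claim 2 ($248): fully absorbed by the deductible. Owner owes $248 (running OOP $650). Plan pays $248 − $248 = $0.
Claim 3 ($295): $74 finishes the deductible; $221 goes to coinsurance; owner's 25% is $55.25. Cost to owner: $129.25. OOP to date $779.25. Plan pays $295 − $129.25 = $165.75.
Claim 4 ($13,418): deductible already satisfied, so owner's share is 25% × $13,418 = $3,354.50. Adding that to $779.25 gives $4,133.75, past the $2,575 cap; owner pays only $2,575 − $779.25 = $1,795.75. Insurer: $13,418 − $1,795.75 = $11,622.25.

$11,622.25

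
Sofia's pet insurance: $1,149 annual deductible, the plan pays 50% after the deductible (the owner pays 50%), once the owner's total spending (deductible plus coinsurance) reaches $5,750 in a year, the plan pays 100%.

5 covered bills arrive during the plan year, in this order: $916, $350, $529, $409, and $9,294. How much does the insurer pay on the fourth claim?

#1 ($916): fully absorbed by the deductible. Owner owes $916 (running OOP $916). Plan pays $916 − $916 = $0.
#2 ($350): $233 to deductible, leaving $117; coinsurance $117 × 50% = $58.50. Owner owes $291.50 (running OOP $1,207.50). Insurer: $350 − $291.50 = $58.50.
#3 ($529): 50% coinsurance on $529 = $264.50. Owner owes $264.50 (running OOP $1,472). Insurer: $529 − $264.50 = $264.50.
#4 ($409): deductible met; 50% of $409 = $204.50. Cost to owner: $204.50. OOP to date $1,676.50. Insurer: $409 − $204.50 = $204.50.

$204.50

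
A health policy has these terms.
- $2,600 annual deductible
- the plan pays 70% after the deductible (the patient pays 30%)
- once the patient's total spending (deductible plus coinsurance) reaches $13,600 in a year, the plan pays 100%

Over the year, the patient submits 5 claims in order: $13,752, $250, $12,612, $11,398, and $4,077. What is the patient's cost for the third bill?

$3,783.60

Claim 1 — $13,752: $2,600 finishes the deductible; $11,152 goes to coinsurance; patient's 30% is $3,345.60. Cost to patient: $5,945.60. OOP to date $5,945.60.
Claim 2 — $250: 30% coinsurance on $250 = $75. Patient owes $75 (running OOP $6,020.60).
Claim 3 — $12,612: deductible met; 30% of $12,612 = $3,783.60. Cost to patient: $3,783.60. OOP to date $9,804.20.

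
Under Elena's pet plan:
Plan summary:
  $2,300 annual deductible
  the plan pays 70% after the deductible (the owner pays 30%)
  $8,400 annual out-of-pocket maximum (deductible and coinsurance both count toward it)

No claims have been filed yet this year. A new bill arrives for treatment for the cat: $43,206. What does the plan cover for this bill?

Deductible not yet touched, so the first $2,300 of the bill goes to the deductible.
That leaves $43,206 − $2,300 = $40,906 for coinsurance.
Owner's 30% share of $40,906 is $12,271.80.
Owner responsibility before any cap: $2,300 + $12,271.80 = $14,571.80.
That would bring total out-of-pocket to $14,571.80, past the $8,400 cap. The owner is capped at $8,400 − $0 = $8,400 on this claim.
The plan picks up $43,206 − $8,400 = $34,806.

$34,806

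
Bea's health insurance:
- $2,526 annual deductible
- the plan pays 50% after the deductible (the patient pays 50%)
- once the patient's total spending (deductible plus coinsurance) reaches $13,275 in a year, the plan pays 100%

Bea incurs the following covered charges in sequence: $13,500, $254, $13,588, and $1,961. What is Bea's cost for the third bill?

$5,135

Bill 1, $13,500: $2,526 finishes the deductible; $10,974 goes to coinsurance; patient's 50% is $5,487. Cost to patient: $8,013. OOP to date $8,013.
Bill 2, $254: deductible met; 50% of $254 = $127. Patient pays $127; OOP now $8,140.
Bill 3, $13,588: deductible met; 50% of $13,588 = $6,794. OOP would hit $14,934 > $13,275, so the cap limits the patient to $13,275 − $8,140 = $5,135.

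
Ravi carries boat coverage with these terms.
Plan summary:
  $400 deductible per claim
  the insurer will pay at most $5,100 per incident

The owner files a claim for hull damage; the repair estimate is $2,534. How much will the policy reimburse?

Less the $400 deductible: $2,534 − $400 = $2,134.
$2,134 is within the $5,100 limit, so the insurer pays $2,134.

$2,134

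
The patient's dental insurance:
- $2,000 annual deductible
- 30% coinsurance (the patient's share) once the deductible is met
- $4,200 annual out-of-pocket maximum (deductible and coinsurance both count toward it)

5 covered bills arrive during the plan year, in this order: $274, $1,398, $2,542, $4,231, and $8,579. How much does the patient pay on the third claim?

$992.20

Claim 1 — $274: all of it applies to the deductible. Patient pays $274; OOP now $274.
Claim 2 — $1,398: fully absorbed by the deductible. Cost to patient: $1,398. OOP to date $1,672.
Claim 3 — $2,542: $328 to deductible, leaving $2,214; 30% of $2,214 = $664.20. Cost to patient: $992.20. OOP to date $2,664.20.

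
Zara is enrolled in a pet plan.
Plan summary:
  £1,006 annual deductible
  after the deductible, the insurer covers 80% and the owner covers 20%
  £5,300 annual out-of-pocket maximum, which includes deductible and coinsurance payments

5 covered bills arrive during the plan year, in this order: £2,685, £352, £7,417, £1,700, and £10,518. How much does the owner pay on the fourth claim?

£340

#1 (£2,685): £1,006 to deductible, leaving £1,679; coinsurance £1,679 × 20% = £335.80. Owner pays £1,341.80; OOP now £1,341.80.
#2 (£352): 20% coinsurance on £352 = £70.40. Cost to owner: £70.40. OOP to date £1,412.20.
#3 (£7,417): 20% coinsurance on £7,417 = £1,483.40. Owner pays £1,483.40; OOP now £2,895.60.
#4 (£1,700): deductible met; 20% of £1,700 = £340. Owner owes £340 (running OOP £3,235.60).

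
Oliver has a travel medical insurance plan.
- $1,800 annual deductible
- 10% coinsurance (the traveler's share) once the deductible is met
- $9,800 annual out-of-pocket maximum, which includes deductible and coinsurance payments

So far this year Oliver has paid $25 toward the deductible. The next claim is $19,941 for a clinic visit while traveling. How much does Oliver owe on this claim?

$3,591.60

Remaining deductible: $1,800 − $25 = $1,775.
The remaining $18,166 (= $19,941 − $1,775) moves to coinsurance.
Coinsurance: $18,166 × 10% = $1,816.60.
So the traveler owes $1,775 + $1,816.60 = $3,591.60 before any cap.
Cumulative spending $25 + $3,591.60 = $3,616.60 stays under the $9,800 maximum.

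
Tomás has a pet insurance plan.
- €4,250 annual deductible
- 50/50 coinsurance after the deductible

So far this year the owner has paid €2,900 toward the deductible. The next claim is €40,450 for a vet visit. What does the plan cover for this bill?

Deductible still to meet: €4,250 − €2,900 = €1,350.
After the €1,350 deductible portion, €40,450 − €1,350 = €39,100 is subject to coinsurance.
Owner's 50% share of €39,100 is €19,550.
That puts the owner's cost at €1,350 + €19,550 = €20,900.
The plan picks up €40,450 − €20,900 = €19,550.

€19,550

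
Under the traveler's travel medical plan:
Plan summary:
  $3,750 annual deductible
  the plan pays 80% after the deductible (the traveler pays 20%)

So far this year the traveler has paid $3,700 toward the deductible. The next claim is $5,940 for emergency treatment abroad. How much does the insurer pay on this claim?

$4,712

Deductible still to meet: $3,750 − $3,700 = $50.
The remaining $5,890 (= $5,940 − $50) moves to coinsurance.
Coinsurance: $5,890 × 20% = $1,178.
So the traveler owes $50 + $1,178 = $1,228.
The insurer covers the remainder: $5,940 − $1,228 = $4,712.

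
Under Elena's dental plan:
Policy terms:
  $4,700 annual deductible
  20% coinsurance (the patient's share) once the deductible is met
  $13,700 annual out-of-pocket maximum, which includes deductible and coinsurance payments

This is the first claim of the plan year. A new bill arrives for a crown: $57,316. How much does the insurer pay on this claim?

Deductible not yet touched, so the first $4,700 of the bill goes to the deductible.
That leaves $57,316 − $4,700 = $52,616 for coinsurance.
Coinsurance: $52,616 × 20% = $10,523.20.
Patient responsibility before any cap: $4,700 + $10,523.20 = $15,223.20.
That would bring total out-of-pocket to $15,223.20, past the $13,700 cap. The patient is capped at $13,700 − $0 = $13,700 on this claim.
The insurer covers the remainder: $57,316 − $13,700 = $43,616.

$43,616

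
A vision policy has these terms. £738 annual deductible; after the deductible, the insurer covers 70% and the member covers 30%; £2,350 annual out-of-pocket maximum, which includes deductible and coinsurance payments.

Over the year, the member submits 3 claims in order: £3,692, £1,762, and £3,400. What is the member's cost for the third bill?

£197.20

Bill 1, £3,692: deductible takes £738, £2,954 remains; coinsurance £2,954 × 30% = £886.20. Cost to member: £1,624.20. OOP to date £1,624.20.
Bill 2, £1,762: deductible met; 30% of £1,762 = £528.60. Cost to member: £528.60. OOP to date £2,152.80.
Bill 3, £3,400: deductible already satisfied, so member's share is 30% × £3,400 = £1,020. That would push OOP to £3,172.80, over the £2,350 cap, so member pays £2,350 − £2,152.80 = £197.20.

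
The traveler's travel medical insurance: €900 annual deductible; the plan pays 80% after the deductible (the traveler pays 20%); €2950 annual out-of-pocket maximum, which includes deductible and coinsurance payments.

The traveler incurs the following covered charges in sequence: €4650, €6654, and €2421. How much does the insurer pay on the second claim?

€5354

Bill 1, €4650: deductible takes €900, €3750 remains; 20% of €3750 = €750. Traveler pays €1650; OOP now €1650. Insurer: €4650 − €1650 = €3000.
Bill 2, €6654: deductible met; 20% of €6654 = €1330.80. Adding that to €1650 gives €2980.80, past the €2950 cap; traveler pays only €2950 − €1650 = €1300. Plan pays €6654 − €1300 = €5354.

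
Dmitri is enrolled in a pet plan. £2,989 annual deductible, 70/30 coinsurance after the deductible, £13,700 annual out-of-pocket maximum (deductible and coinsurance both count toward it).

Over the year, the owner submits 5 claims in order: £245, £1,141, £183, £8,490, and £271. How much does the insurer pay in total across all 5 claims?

Claim 1 — £245: fully absorbed by the deductible. Owner pays £245; OOP now £245. Insurer: £245 − £245 = £0.
Claim 2 — £1,141: entire amount goes to the deductible. Cost to owner: £1,141. OOP to date £1,386. Plan pays £1,141 − £1,141 = £0.
Claim 3 — £183: entire amount goes to the deductible. Owner pays £183; OOP now £1,569. Plan pays £183 − £183 = £0.
Claim 4 — £8,490: £1,420 finishes the deductible; £7,070 goes to coinsurance; coinsurance £7,070 × 30% = £2,121. Owner owes £3,541 (running OOP £5,110). Insurer: £8,490 − £3,541 = £4,949.
Claim 5 — £271: deductible met; 30% of £271 = £81.30. Cost to owner: £81.30. OOP to date £5,191.30. Plan pays £271 − £81.30 = £189.70.
Insurer total: £0 + £0 + £0 + £4,949 + £189.70 = £5,138.70.

£5,138.70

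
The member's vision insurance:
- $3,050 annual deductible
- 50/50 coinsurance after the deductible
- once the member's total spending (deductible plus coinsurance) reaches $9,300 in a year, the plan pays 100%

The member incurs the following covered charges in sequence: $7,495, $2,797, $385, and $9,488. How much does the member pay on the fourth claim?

Claim 1 ($7,495): $3,050 to deductible, leaving $4,445; member's 50% is $2,222.50. Cost to member: $5,272.50. OOP to date $5,272.50.
Claim 2 ($2,797): 50% coinsurance on $2,797 = $1,398.50. Cost to member: $1,398.50. OOP to date $6,671.
Claim 3 ($385): deductible already satisfied, so member's share is 50% × $385 = $192.50. Cost to member: $192.50. OOP to date $6,863.50.
Claim 4 ($9,488): deductible already satisfied, so member's share is 50% × $9,488 = $4,744. Adding that to $6,863.50 gives $11,607.50, past the $9,300 cap; member pays only $9,300 − $6,863.50 = $2,436.50.

$2,436.50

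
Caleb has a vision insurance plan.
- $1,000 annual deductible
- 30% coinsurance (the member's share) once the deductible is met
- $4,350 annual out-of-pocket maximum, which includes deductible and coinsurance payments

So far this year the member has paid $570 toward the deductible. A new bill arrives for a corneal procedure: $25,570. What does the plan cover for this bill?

$21,790

$570 of the $1,000 deductible is already met, leaving $430.
After the $430 deductible portion, $25,570 − $430 = $25,140 is subject to coinsurance.
Coinsurance: $25,140 × 30% = $7,542.
So the member owes $430 + $7,542 = $7,972 before any cap.
Year-to-date out-of-pocket would reach $570 + $7,972 = $8,542, above the $4,350 maximum, so the member pays only $4,350 − $570 = $3,780.
The plan picks up $25,570 − $3,780 = $21,790.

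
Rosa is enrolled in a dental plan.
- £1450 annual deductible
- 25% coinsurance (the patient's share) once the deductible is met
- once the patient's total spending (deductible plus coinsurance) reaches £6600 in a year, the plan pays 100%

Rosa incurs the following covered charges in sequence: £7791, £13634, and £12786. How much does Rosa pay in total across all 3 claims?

£6600

Claim 1 (£7791): £1450 finishes the deductible; £6341 goes to coinsurance; patient's 25% is £1585.25. Cost to patient: £3035.25. OOP to date £3035.25.
Claim 2 (£13634): deductible met; 25% of £13634 = £3408.50. Patient owes £3408.50 (running OOP £6443.75).
Claim 3 (£12786): 25% coinsurance on £12786 = £3196.50. That would push OOP to £9640.25, over the £6600 cap, so patient pays £6600 − £6443.75 = £156.25.
Total paid by the patient: £3035.25 + £3408.50 + £156.25 = £6600.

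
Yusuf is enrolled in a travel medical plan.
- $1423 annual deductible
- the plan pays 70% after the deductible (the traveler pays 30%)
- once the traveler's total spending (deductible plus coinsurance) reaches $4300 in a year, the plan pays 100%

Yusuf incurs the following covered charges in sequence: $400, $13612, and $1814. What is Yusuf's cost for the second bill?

Claim 1 — $400: entire amount goes to the deductible. Cost to traveler: $400. OOP to date $400.
Claim 2 — $13612: $1023 to deductible, leaving $12589; traveler's 30% is $3776.70. Together that's $1023 + $3776.70 = $4799.70. Adding that to $400 gives $5199.70, past the $4300 cap; traveler pays only $4300 − $400 = $3900.

$3900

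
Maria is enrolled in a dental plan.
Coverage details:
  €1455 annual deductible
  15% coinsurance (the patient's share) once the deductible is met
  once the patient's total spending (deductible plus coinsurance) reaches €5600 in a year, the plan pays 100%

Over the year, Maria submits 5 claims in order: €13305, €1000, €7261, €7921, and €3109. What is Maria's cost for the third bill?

Bill 1, €13305: €1455 to deductible, leaving €11850; coinsurance €11850 × 15% = €1777.50. Patient pays €3232.50; OOP now €3232.50.
Bill 2, €1000: deductible already satisfied, so patient's share is 15% × €1000 = €150. Patient owes €150 (running OOP €3382.50).
Bill 3, €7261: 15% coinsurance on €7261 = €1089.15. Cost to patient: €1089.15. OOP to date €4471.65.

€1089.15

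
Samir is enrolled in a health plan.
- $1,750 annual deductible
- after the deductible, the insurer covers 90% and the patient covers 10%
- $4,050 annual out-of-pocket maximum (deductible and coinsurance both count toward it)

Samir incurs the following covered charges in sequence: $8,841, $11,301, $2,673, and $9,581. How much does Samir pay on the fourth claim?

Claim 1 ($8,841): $1,750 finishes the deductible; $7,091 goes to coinsurance; 10% of $7,091 = $709.10. Patient pays $2,459.10; OOP now $2,459.10.
Claim 2 ($11,301): 10% coinsurance on $11,301 = $1,130.10. Cost to patient: $1,130.10. OOP to date $3,589.20.
Claim 3 ($2,673): deductible met; 10% of $2,673 = $267.30. Patient owes $267.30 (running OOP $3,856.50).
Claim 4 ($9,581): 10% coinsurance on $9,581 = $958.10. OOP would hit $4,814.60 > $4,050, so the cap limits the patient to $4,050 − $3,856.50 = $193.50.

$193.50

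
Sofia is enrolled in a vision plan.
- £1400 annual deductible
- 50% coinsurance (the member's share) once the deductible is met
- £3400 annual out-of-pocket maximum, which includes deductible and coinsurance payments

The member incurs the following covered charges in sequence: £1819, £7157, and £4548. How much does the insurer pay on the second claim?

£5366.50

Bill 1, £1819: £1400 finishes the deductible; £419 goes to coinsurance; member's 50% is £209.50. Member owes £1609.50 (running OOP £1609.50). Plan pays £1819 − £1609.50 = £209.50.
Bill 2, £7157: deductible met; 50% of £7157 = £3578.50. OOP would hit £5188 > £3400, so the cap limits the member to £3400 − £1609.50 = £1790.50. Plan pays £7157 − £1790.50 = £5366.50.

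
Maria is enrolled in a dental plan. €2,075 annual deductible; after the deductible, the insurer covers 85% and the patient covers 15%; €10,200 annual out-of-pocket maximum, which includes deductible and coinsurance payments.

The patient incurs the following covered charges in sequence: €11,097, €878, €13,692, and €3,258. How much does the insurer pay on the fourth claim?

Claim 1 (€11,097): €2,075 finishes the deductible; €9,022 goes to coinsurance; coinsurance €9,022 × 15% = €1,353.30. Patient pays €3,428.30; OOP now €3,428.30. Plan pays €11,097 − €3,428.30 = €7,668.70.
Claim 2 (€878): deductible already satisfied, so patient's share is 15% × €878 = €131.70. Patient owes €131.70 (running OOP €3,560). Insurer: €878 − €131.70 = €746.30.
Claim 3 (€13,692): deductible met; 15% of €13,692 = €2,053.80. Patient pays €2,053.80; OOP now €5,613.80. Insurer: €13,692 − €2,053.80 = €11,638.20.
Claim 4 (€3,258): deductible already satisfied, so patient's share is 15% × €3,258 = €488.70. Patient pays €488.70; OOP now €6,102.50. Plan pays €3,258 − €488.70 = €2,769.30.

€2,769.30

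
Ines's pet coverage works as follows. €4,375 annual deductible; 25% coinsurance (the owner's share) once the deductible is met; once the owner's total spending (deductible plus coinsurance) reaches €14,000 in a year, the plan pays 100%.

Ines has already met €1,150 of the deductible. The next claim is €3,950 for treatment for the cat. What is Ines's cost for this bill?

€3,406.25

Deductible still to meet: €4,375 − €1,150 = €3,225.
The remaining €725 (= €3,950 − €3,225) moves to coinsurance.
Coinsurance: €725 × 25% = €181.25.
So the owner owes €3,225 + €181.25 = €3,406.25 before any cap.
Total out-of-pocket so far would be €1,150 + €3,406.25 = €4,556.25, below the €14,000 cap — no reduction.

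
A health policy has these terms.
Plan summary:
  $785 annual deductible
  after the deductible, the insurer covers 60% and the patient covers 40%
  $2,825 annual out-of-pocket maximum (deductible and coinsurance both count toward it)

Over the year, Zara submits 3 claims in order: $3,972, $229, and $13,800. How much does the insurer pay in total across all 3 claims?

Claim 1 — $3,972: $785 finishes the deductible; $3,187 goes to coinsurance; patient's 40% is $1,274.80. Patient pays $2,059.80; OOP now $2,059.80. Insurer: $3,972 − $2,059.80 = $1,912.20.
Claim 2 — $229: 40% coinsurance on $229 = $91.60. Patient owes $91.60 (running OOP $2,151.40). Plan pays $229 − $91.60 = $137.40.
Claim 3 — $13,800: deductible met; 40% of $13,800 = $5,520. OOP would hit $7,671.40 > $2,825, so the cap limits the patient to $2,825 − $2,151.40 = $673.60. Insurer: $13,800 − $673.60 = $13,126.40.
Insurer total = bills − patient's total = $18,001 − $2,825 = $15,176.

$15,176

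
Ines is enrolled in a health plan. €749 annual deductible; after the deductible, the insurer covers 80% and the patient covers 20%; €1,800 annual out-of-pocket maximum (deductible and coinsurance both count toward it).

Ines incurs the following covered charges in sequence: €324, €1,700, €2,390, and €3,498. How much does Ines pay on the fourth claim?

#1 (€324): fully absorbed by the deductible. Patient pays €324; OOP now €324.
#2 (€1,700): €425 to deductible, leaving €1,275; coinsurance €1,275 × 20% = €255. Patient pays €680; OOP now €1,004.
#3 (€2,390): 20% coinsurance on €2,390 = €478. Patient pays €478; OOP now €1,482.
#4 (€3,498): deductible already satisfied, so patient's share is 20% × €3,498 = €699.60. OOP would hit €2,181.60 > €1,800, so the cap limits the patient to €1,800 − €1,482 = €318.

€318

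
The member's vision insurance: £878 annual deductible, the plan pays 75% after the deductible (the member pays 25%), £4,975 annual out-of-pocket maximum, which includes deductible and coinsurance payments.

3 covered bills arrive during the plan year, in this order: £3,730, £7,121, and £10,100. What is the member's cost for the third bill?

£1,603.75

#1 (£3,730): £878 finishes the deductible; £2,852 goes to coinsurance; member's 25% is £713. Member owes £1,591 (running OOP £1,591).
#2 (£7,121): 25% coinsurance on £7,121 = £1,780.25. Cost to member: £1,780.25. OOP to date £3,371.25.
#3 (£10,100): deductible already satisfied, so member's share is 25% × £10,100 = £2,525. Adding that to £3,371.25 gives £5,896.25, past the £4,975 cap; member pays only £4,975 − £3,371.25 = £1,603.75.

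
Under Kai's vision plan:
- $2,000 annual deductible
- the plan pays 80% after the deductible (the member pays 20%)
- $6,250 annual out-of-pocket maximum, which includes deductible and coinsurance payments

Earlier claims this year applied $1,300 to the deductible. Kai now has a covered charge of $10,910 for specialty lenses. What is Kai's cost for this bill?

$1,300 of the $2,000 deductible is already met, leaving $700.
After the $700 deductible portion, $10,910 − $700 = $10,210 is subject to coinsurance.
20% of $10,210 = $2,042 falls to the member.
That puts the member's cost at $700 + $2,042 = $2,742 before any cap.
Cumulative spending $1,300 + $2,742 = $4,042 stays under the $6,250 maximum.

$2,742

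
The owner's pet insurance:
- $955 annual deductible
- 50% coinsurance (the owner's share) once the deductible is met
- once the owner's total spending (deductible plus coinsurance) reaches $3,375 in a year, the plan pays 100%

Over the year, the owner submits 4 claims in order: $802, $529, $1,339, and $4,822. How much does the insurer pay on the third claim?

$669.50

#1 ($802): entire amount goes to the deductible. Cost to owner: $802. OOP to date $802. Plan pays $802 − $802 = $0.
#2 ($529): deductible takes $153, $376 remains; 50% of $376 = $188. Owner owes $341 (running OOP $1,143). Insurer: $529 − $341 = $188.
#3 ($1,339): 50% coinsurance on $1,339 = $669.50. Owner pays $669.50; OOP now $1,812.50. Plan pays $1,339 − $669.50 = $669.50.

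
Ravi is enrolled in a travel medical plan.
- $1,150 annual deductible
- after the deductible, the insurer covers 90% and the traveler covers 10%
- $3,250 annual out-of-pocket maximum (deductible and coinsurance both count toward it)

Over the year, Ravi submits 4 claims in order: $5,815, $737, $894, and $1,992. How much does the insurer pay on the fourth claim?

Claim 1 — $5,815: $1,150 finishes the deductible; $4,665 goes to coinsurance; 10% of $4,665 = $466.50. Traveler owes $1,616.50 (running OOP $1,616.50). Insurer: $5,815 − $1,616.50 = $4,198.50.
Claim 2 — $737: 10% coinsurance on $737 = $73.70. Traveler pays $73.70; OOP now $1,690.20. Plan pays $737 − $73.70 = $663.30.
Claim 3 — $894: deductible already satisfied, so traveler's share is 10% × $894 = $89.40. Cost to traveler: $89.40. OOP to date $1,779.60. Plan pays $894 − $89.40 = $804.60.
Claim 4 — $1,992: 10% coinsurance on $1,992 = $199.20. Traveler pays $199.20; OOP now $1,978.80. Plan pays $1,992 − $199.20 = $1,792.80.

$1,792.80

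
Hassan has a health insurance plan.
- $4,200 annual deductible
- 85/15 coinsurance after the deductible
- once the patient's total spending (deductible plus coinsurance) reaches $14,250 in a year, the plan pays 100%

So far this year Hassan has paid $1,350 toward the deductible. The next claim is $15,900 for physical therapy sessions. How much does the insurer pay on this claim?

$11,092.50

Remaining deductible: $4,200 − $1,350 = $2,850.
After the $2,850 deductible portion, $15,900 − $2,850 = $13,050 is subject to coinsurance.
Patient's 15% share of $13,050 is $1,957.50.
Patient responsibility before any cap: $2,850 + $1,957.50 = $4,807.50.
Total out-of-pocket so far would be $1,350 + $4,807.50 = $6,157.50, below the $14,250 cap — no reduction.
The plan picks up $15,900 − $4,807.50 = $11,092.50.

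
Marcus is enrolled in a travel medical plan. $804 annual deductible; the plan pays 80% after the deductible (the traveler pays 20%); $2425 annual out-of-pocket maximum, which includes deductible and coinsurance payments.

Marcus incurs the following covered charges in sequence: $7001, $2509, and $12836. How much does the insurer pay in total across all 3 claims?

#1 ($7001): $804 to deductible, leaving $6197; traveler's 20% is $1239.40. Cost to traveler: $2043.40. OOP to date $2043.40. Insurer: $7001 − $2043.40 = $4957.60.
#2 ($2509): 20% coinsurance on $2509 = $501.80. Adding that to $2043.40 gives $2545.20, past the $2425 cap; traveler pays only $2425 − $2043.40 = $381.60. Insurer: $2509 − $381.60 = $2127.40.
#3 ($12836): 20% coinsurance on $12836 = $2567.20. That would push OOP to $4992.20, over the $2425 cap, so traveler pays $2425 − $2425 = $0. Plan pays $12836 − $0 = $12836.
Insurer total: $4957.60 + $2127.40 + $12836 = $19921.

$19921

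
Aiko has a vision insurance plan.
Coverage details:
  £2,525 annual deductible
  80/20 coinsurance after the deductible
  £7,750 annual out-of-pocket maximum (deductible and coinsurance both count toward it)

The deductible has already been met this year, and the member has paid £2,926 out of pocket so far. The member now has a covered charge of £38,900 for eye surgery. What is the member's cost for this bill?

£4,824

With the deductible met, the entire £38,900 is subject to coinsurance.
Coinsurance: £38,900 × 20% = £7,780.
Adding £7,780 to the £2,926 already spent would give £10,706, which exceeds the £7,750 cap; the member pays just £7,750 − £2,926 = £4,824.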